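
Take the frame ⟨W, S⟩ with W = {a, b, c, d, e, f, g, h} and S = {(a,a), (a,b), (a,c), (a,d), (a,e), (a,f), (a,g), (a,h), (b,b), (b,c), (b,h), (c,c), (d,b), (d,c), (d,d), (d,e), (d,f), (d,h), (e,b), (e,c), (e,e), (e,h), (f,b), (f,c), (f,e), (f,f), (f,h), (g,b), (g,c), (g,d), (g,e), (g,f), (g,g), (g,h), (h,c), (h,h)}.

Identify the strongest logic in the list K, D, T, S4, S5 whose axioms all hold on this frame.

S4

Serial (axiom D): yes — every world has a successor (e.g. a S a).
Reflexive (axiom T): yes — every world is S-related to itself.
Transitive (axiom 4): yes — every two-step S-path is closed by a direct edge.
Euclidean (axiom 5): no — a S b and a S d, but not b S d.
So F validates K, D, T, S4; S5 would additionally require S to be Euclidean. The strongest is S4.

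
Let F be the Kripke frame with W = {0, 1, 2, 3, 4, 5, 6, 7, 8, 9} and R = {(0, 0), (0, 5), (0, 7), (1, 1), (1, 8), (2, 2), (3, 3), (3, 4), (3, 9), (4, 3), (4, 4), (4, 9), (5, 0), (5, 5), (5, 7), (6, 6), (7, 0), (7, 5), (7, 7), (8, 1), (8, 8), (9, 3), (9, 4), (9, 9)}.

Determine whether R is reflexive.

Yes

Reflexive: yes — every world is R-related to itself.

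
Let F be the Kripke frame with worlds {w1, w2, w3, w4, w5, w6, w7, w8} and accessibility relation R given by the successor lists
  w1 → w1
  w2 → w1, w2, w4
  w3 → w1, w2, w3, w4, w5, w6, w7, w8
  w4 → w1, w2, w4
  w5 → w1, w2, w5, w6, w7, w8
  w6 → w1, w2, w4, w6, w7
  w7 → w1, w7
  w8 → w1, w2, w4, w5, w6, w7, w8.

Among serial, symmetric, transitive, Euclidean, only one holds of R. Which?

Serial: yes — every world has a successor (e.g. w1 R w1).
Symmetric: no — w2 R w1 but not w1 R w2.
Transitive: no — w5 R w2 and w2 R w4, but not w5 R w4.
Euclidean: no — w2 R w1 and w2 R w4, but not w1 R w4.
Only serial holds.

serial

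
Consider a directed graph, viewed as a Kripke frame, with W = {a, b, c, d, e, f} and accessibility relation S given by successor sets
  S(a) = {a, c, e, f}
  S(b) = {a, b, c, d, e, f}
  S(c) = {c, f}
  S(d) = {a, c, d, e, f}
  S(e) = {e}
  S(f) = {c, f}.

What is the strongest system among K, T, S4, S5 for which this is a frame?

Reflexive (axiom T): yes — every world is S-related to itself.
Transitive (axiom 4): yes — every two-step S-path is closed by a direct edge.
Euclidean (axiom 5): no — a S c and a S e, but not c S e.
So F validates K, T, S4; S5 would additionally require S to be Euclidean. The strongest is S4.

S4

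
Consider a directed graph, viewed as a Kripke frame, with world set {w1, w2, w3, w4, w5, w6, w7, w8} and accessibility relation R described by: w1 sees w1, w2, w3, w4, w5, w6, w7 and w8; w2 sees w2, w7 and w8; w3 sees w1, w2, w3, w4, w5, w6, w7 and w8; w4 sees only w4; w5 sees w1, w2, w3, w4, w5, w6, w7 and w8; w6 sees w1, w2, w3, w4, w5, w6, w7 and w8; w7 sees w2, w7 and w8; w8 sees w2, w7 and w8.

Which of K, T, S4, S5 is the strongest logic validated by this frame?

S4

Reflexive (axiom T): yes — every world is R-related to itself.
Transitive (axiom 4): yes — every two-step R-path is closed by a direct edge.
Euclidean (axiom 5): no — w1 R w2 and w1 R w3, but not w2 R w3.
So F validates K, T, S4; S5 would additionally require R to be Euclidean. The strongest is S4.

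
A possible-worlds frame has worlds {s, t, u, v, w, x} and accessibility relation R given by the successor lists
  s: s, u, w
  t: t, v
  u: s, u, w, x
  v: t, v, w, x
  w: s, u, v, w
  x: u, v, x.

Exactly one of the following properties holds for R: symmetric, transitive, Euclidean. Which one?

symmetric

Symmetric: yes — every pair in R has its reverse in R.
Transitive: no — s R u and u R x, but not s R x.
Euclidean: no — u R s and u R x, but not s R x.
Only symmetric holds.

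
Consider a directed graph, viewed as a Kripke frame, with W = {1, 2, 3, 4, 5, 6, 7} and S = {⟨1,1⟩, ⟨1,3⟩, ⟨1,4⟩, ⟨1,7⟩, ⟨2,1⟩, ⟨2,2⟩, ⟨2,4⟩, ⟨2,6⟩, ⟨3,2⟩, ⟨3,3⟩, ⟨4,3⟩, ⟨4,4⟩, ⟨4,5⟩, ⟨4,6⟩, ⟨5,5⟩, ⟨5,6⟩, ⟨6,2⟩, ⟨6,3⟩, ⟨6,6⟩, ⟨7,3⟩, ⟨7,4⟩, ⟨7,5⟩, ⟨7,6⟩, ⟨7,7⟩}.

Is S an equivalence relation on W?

Reflexive: yes — every world is S-related to itself.
Symmetric: no — 1 S 3 but not 3 S 1.
Transitive: no — 1 S 3 and 3 S 2, but not 1 S 2.
So S is not an equivalence relation.

No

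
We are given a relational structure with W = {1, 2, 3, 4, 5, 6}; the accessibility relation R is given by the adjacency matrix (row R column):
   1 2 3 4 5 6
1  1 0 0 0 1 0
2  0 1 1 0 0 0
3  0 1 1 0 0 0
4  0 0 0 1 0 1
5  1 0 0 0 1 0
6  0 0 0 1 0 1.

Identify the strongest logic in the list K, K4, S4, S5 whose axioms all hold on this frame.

Transitive (axiom 4): yes — every two-step R-path is closed by a direct edge.
Reflexive (axiom T): yes — every world is R-related to itself.
Euclidean (axiom 5): yes — any two successors of a common world are R-related.
So F validates K, K4, S4, S5. The strongest is S5.

S5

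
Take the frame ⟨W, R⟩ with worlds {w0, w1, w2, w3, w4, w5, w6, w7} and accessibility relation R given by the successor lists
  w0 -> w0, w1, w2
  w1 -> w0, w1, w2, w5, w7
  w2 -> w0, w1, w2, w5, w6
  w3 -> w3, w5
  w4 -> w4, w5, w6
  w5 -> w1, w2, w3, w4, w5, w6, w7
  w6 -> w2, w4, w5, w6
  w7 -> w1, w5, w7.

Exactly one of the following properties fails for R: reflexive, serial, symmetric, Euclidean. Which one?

Euclidean

Reflexive: yes — every world is R-related to itself.
Serial: yes — every world has a successor (e.g. w0 R w0).
Symmetric: yes — every pair in R has its reverse in R.
Euclidean: no — w1 R w0 and w1 R w5, but not w0 R w5.
Only Euclidean fails.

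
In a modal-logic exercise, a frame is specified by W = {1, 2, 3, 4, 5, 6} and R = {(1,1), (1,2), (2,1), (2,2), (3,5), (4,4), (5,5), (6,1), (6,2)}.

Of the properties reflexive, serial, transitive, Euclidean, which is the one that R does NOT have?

reflexive

Reflexive: no — 3 is not related to itself.
Serial: yes — every world has a successor (e.g. 1 R 1).
Transitive: yes — every two-step R-path is closed by a direct edge.
Euclidean: yes — any two successors of a common world are R-related.
Only reflexive fails.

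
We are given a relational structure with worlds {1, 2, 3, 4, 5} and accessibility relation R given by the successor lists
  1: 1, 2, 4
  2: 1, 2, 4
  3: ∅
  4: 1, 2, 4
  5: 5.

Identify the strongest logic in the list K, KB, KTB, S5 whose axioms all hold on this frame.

Symmetric (axiom B): yes — every pair in R has its reverse in R.
Reflexive (axiom T): no — 3 is not related to itself.
Euclidean (axiom 5): yes — any two successors of a common world are R-related.
So F validates K, KB; KTB would additionally require R to be reflexive. The strongest is KB.

KB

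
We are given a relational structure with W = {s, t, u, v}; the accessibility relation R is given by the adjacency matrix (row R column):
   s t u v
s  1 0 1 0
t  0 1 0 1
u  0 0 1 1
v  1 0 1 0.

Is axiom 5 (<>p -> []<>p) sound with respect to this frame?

Axiom 5 corresponds to the accessibility relation being Euclidean.
Euclidean: no — v R u and v R s, but not u R s.

No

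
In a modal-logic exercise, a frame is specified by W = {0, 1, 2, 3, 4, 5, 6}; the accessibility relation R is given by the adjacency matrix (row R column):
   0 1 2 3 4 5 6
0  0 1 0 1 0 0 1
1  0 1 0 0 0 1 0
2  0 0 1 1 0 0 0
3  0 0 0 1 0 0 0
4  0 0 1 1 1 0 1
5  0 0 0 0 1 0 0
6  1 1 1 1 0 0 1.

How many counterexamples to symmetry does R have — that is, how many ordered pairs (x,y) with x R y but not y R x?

11

Enumerating: (0,1), (0,3), (1,5), (2,3), (4,2), (4,3), (4,6), (5,4), (6,1), (6,2), (6,3).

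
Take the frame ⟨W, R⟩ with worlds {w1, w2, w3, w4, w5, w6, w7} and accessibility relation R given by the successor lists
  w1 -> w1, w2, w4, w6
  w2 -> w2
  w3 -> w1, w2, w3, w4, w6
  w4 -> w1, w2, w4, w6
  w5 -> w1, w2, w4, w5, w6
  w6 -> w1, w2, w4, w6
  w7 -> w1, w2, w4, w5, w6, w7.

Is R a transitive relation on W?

Yes

Transitive: yes — every two-step R-path is closed by a direct edge.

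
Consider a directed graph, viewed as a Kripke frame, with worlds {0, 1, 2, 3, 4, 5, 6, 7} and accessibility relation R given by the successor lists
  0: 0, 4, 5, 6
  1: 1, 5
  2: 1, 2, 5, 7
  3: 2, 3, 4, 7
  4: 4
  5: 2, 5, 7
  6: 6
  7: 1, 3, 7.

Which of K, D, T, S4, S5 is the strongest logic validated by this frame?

T

Serial (axiom D): yes — every world has a successor (e.g. 0 R 0).
Reflexive (axiom T): yes — every world is R-related to itself.
Transitive (axiom 4): no — 0 R 5 and 5 R 2, but not 0 R 2.
Euclidean (axiom 5): no — 0 R 4 and 0 R 5, but not 4 R 5.
So F validates K, D, T; S4 would additionally require R to be transitive. The strongest is T.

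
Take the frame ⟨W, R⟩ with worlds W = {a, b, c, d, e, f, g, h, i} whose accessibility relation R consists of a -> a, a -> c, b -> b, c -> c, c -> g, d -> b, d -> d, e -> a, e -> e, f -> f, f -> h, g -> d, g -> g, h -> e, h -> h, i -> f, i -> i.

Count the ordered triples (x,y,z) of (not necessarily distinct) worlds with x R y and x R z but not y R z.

8

Enumerating: (a,c,a), (c,g,c), (d,b,d), (e,a,e), (f,h,f), (g,d,g), (h,e,h), (i,f,i).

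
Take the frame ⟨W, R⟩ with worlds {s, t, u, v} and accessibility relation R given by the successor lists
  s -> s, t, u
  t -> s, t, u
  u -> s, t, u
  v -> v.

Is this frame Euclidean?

Euclidean: yes — any two successors of a common world are R-related.

Yes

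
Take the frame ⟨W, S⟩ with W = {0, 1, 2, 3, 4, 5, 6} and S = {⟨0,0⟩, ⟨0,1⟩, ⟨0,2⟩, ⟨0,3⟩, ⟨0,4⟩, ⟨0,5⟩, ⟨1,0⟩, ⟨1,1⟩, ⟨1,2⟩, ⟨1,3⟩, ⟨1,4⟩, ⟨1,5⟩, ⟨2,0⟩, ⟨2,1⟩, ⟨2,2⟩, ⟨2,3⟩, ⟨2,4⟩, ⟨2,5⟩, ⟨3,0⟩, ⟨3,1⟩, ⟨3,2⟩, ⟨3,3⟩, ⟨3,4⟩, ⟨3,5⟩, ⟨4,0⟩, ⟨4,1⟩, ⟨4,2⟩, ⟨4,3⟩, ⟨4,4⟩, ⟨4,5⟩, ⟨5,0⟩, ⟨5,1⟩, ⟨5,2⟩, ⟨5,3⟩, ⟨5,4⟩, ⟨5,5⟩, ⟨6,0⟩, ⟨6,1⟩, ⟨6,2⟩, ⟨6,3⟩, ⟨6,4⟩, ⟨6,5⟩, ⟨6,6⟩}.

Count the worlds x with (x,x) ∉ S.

S is reflexive; there are no such worlds.

0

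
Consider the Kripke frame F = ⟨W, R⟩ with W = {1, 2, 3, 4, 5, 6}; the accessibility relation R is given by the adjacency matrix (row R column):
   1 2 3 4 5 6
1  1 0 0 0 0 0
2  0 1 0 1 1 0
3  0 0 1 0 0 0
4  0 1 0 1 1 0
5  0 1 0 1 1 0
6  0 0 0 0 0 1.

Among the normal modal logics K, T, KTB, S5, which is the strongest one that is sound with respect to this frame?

S5

Reflexive (axiom T): yes — every world is R-related to itself.
Symmetric (axiom B): yes — every pair in R has its reverse in R.
Euclidean (axiom 5): yes — any two successors of a common world are R-related.
So F validates K, T, KTB, S5. The strongest is S5.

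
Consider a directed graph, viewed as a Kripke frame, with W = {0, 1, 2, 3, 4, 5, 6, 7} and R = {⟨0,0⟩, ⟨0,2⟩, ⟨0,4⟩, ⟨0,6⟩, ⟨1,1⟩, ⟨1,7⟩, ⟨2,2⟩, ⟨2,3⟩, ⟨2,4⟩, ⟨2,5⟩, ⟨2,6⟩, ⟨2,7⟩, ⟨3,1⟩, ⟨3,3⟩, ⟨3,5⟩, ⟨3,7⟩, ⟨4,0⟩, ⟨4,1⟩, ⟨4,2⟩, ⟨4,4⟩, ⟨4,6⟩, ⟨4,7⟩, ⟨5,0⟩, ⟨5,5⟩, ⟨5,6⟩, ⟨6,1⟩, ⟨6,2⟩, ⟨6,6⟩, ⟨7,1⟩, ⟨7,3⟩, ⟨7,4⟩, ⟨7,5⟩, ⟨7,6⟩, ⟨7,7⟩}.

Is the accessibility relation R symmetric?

Symmetric: no — 0 R 2 but not 2 R 0.

No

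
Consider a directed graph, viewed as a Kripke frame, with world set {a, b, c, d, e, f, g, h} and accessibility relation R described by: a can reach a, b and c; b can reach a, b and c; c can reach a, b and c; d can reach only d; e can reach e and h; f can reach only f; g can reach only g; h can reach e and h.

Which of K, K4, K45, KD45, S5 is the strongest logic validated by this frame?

S5

Transitive (axiom 4): yes — every two-step R-path is closed by a direct edge.
Euclidean (axiom 5): yes — any two successors of a common world are R-related.
Serial (axiom D): yes — every world has a successor (e.g. a R a).
Reflexive (axiom T): yes — every world is R-related to itself.
So F validates K, K4, K45, KD45, S5. The strongest is S5.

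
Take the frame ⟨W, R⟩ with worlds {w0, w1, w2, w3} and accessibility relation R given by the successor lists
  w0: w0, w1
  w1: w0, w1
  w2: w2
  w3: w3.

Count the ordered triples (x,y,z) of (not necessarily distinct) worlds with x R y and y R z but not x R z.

R is transitive; there are no such tuples.

0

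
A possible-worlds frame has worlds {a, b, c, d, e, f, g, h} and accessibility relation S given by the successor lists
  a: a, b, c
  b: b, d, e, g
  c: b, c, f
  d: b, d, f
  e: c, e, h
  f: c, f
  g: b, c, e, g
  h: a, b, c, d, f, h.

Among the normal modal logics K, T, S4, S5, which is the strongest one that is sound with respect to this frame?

T

Reflexive (axiom T): yes — every world is S-related to itself.
Transitive (axiom 4): no — a S b and b S d, but not a S d.
Euclidean (axiom 5): no — a S b and a S c, but not b S c.
So F validates K, T; S4 would additionally require S to be transitive. The strongest is T.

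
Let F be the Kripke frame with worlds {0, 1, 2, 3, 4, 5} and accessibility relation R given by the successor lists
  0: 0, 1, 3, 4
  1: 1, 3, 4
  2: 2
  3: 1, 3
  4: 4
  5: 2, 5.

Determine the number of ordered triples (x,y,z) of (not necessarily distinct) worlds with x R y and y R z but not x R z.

1

Enumerating: (3,1,4).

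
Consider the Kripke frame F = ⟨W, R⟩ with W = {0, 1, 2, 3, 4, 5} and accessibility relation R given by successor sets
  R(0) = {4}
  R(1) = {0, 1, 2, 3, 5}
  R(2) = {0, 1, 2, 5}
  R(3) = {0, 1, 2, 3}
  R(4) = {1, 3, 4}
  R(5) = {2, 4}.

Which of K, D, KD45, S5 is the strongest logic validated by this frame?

Serial (axiom D): yes — every world has a successor (e.g. 0 R 4).
Euclidean (axiom 5): no — 1 R 0 and 1 R 2, but not 0 R 2.
Transitive (axiom 4): no — 0 R 4 and 4 R 1, but not 0 R 1.
Reflexive (axiom T): no — 0 is not related to itself.
So F validates K, D; KD45 would additionally require R to be Euclidean and transitive. The strongest is D.

D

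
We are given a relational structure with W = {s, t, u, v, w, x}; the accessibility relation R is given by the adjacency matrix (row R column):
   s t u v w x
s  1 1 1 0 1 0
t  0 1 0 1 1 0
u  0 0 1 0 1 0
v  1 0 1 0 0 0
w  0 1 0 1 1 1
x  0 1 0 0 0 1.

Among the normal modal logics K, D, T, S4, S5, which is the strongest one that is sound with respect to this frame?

D

Serial (axiom D): yes — every world has a successor (e.g. s R s).
Reflexive (axiom T): no — v is not related to itself.
Transitive (axiom 4): no — s R t and t R v, but not s R v.
Euclidean (axiom 5): no — s R t and s R u, but not t R u.
So F validates K, D; T would additionally require R to be reflexive. The strongest is D.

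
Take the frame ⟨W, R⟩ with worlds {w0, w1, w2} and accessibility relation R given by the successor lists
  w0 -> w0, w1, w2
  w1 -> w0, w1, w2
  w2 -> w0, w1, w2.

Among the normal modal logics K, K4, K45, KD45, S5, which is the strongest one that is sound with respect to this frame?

Transitive (axiom 4): yes — every two-step R-path is closed by a direct edge.
Euclidean (axiom 5): yes — any two successors of a common world are R-related.
Serial (axiom D): yes — every world has a successor (e.g. w0 R w0).
Reflexive (axiom T): yes — every world is R-related to itself.
So F validates K, K4, K45, KD45, S5. The strongest is S5.

S5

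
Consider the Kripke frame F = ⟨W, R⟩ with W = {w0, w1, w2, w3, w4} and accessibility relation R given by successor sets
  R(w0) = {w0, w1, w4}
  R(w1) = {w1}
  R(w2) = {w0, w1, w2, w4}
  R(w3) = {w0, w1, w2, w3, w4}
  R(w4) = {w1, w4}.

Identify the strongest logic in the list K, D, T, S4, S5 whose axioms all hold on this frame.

Serial (axiom D): yes — every world has a successor (e.g. w0 R w0).
Reflexive (axiom T): yes — every world is R-related to itself.
Transitive (axiom 4): yes — every two-step R-path is closed by a direct edge.
Euclidean (axiom 5): no — w0 R w1 and w0 R w4, but not w1 R w4.
So F validates K, D, T, S4; S5 would additionally require R to be Euclidean. The strongest is S4.

S4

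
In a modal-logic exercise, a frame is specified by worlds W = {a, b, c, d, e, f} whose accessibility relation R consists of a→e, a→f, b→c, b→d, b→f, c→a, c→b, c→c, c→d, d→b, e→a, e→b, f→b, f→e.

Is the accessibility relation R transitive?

Transitive: no — a R e and e R b, but not a R b.

No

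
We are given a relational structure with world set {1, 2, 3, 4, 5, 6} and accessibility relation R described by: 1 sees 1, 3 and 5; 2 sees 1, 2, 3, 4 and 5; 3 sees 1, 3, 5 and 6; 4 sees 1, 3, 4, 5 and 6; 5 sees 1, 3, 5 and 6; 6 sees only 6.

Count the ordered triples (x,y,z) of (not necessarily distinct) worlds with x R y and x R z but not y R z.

Enumerating: (2,1,2), (2,1,4), (2,3,2), (2,3,4), (2,4,2), (2,5,2), (2,5,4), (3,1,6), (3,6,1), (3,6,3), (3,6,5), (4,1,4), … and 11 more.
Total: 23.

23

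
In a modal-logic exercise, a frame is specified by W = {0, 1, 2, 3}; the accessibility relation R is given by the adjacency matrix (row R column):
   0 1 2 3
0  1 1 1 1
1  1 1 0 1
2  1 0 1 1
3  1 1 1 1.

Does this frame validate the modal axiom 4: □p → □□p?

By correspondence theory, 4 is valid on a frame iff R is transitive.
Transitive: no — 1 R 0 and 0 R 2, but not 1 R 2.

No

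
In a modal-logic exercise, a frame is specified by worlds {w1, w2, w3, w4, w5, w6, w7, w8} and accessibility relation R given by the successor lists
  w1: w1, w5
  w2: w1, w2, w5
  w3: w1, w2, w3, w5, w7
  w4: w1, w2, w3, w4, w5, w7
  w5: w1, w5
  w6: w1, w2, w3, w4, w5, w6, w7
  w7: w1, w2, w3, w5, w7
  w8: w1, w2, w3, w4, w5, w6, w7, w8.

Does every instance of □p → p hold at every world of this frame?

Yes

Axiom T corresponds to the accessibility relation being reflexive.
Reflexive: yes — every world is R-related to itself.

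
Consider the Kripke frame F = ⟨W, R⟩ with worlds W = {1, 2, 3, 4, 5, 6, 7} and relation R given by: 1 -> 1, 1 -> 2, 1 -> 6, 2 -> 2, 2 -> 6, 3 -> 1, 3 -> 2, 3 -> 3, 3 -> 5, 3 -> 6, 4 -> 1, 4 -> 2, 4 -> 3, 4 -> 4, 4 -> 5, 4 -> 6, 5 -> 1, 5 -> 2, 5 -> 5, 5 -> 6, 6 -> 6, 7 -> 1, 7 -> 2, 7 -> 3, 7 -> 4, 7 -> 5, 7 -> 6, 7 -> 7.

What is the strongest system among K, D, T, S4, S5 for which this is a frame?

S4

Serial (axiom D): yes — every world has a successor (e.g. 1 R 1).
Reflexive (axiom T): yes — every world is R-related to itself.
Transitive (axiom 4): yes — every two-step R-path is closed by a direct edge.
Euclidean (axiom 5): no — 1 R 6 and 1 R 2, but not 6 R 2.
So F validates K, D, T, S4; S5 would additionally require R to be Euclidean. The strongest is S4.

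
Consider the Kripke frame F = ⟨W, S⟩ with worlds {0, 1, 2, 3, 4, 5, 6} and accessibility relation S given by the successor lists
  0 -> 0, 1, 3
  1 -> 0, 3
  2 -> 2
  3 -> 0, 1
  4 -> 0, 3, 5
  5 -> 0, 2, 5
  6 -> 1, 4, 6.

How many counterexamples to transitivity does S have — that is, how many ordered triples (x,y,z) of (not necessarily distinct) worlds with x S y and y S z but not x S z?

Enumerating: (1,0,1), (1,3,1), (3,0,3), (3,1,3), (4,0,1), (4,3,1), (4,5,2), (5,0,1), (5,0,3), (6,1,0), (6,1,3), (6,4,0), (6,4,3), (6,4,5).

14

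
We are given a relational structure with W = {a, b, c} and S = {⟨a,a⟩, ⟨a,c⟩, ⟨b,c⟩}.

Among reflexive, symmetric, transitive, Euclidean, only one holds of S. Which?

Reflexive: no — b is not related to itself.
Symmetric: no — a S c but not c S a.
Transitive: yes — every two-step S-path is closed by a direct edge.
Euclidean: no — a S c and a S a, but not c S a.
Only transitive holds.

transitive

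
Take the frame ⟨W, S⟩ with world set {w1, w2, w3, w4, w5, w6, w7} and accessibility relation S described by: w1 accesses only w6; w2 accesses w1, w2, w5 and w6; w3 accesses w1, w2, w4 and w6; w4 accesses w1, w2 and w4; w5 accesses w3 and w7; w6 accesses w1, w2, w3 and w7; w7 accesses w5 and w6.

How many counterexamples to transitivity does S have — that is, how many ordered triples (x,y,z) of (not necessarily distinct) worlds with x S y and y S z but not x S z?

Enumerating: (w1,w6,w1), (w1,w6,w2), (w1,w6,w3), (w1,w6,w7), (w2,w5,w3), (w2,w5,w7), (w2,w6,w3), (w2,w6,w7), (w3,w2,w5), (w3,w6,w3), (w3,w6,w7), (w4,w1,w6), … and 21 more.
Total: 33.

33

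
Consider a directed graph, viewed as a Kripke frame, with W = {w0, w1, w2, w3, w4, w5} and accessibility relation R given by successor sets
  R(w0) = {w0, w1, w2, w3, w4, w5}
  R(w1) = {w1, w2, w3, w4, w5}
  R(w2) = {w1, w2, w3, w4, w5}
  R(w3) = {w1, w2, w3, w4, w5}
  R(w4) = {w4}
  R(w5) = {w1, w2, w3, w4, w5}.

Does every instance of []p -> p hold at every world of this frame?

Yes

The schema T characterises exactly the reflexive frames.
Reflexive: yes — every world is R-related to itself.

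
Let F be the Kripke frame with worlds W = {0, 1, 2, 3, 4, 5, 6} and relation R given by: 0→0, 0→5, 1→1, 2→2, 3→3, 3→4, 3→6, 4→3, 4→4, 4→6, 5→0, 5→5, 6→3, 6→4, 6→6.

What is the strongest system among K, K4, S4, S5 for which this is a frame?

Transitive (axiom 4): yes — every two-step R-path is closed by a direct edge.
Reflexive (axiom T): yes — every world is R-related to itself.
Euclidean (axiom 5): yes — any two successors of a common world are R-related.
So F validates K, K4, S4, S5. The strongest is S5.

S5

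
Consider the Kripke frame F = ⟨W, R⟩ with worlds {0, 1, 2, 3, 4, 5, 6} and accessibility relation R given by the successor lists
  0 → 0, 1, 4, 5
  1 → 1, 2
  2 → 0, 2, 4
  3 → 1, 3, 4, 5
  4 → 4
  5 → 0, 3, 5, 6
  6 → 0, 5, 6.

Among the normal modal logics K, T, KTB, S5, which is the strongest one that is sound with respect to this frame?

T

Reflexive (axiom T): yes — every world is R-related to itself.
Symmetric (axiom B): no — 0 R 1 but not 1 R 0.
Euclidean (axiom 5): no — 0 R 1 and 0 R 4, but not 1 R 4.
So F validates K, T; KTB would additionally require R to be symmetric. The strongest is T.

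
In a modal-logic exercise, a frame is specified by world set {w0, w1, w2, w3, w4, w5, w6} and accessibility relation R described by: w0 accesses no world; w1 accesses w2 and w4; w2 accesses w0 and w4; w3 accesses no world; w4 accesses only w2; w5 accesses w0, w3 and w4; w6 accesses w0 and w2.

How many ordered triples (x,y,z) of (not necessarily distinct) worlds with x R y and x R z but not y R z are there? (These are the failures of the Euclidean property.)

Enumerating: (w1,w2,w2), (w1,w4,w4), (w2,w0,w0), (w2,w0,w4), (w2,w4,w0), (w2,w4,w4), (w4,w2,w2), (w5,w0,w0), (w5,w0,w3), (w5,w0,w4), (w5,w3,w0), (w5,w3,w3), … and 7 more.
Total: 19.

19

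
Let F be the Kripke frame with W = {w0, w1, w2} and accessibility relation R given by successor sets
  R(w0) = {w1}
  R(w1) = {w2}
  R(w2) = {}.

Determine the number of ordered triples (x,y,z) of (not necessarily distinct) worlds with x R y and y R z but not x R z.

1

Enumerating: (w0,w1,w2).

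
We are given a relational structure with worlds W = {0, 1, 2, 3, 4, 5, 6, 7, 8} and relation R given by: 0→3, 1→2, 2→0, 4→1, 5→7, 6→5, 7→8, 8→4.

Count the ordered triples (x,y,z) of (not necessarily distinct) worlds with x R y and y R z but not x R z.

7

Enumerating: (1,2,0), (2,0,3), (4,1,2), (5,7,8), (6,5,7), (7,8,4), (8,4,1).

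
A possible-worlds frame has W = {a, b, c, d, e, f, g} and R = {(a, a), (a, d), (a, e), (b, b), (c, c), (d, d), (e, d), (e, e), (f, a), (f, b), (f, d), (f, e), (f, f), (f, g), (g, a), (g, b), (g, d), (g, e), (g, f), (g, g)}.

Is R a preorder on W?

Yes

Reflexive: yes — every world is R-related to itself.
Transitive: yes — every two-step R-path is closed by a direct edge.
So R is a preorder.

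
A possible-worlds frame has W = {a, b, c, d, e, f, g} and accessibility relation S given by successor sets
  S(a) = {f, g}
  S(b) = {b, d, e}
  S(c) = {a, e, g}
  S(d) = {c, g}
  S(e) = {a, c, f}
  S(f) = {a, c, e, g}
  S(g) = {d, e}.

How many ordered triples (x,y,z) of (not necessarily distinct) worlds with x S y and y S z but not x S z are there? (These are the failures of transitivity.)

Enumerating: (a,f,a), (a,f,c), (a,f,e), (a,g,d), (a,g,e), (b,d,c), (b,d,g), (b,e,a), (b,e,c), (b,e,f), (c,a,f), (c,e,c), … and 19 more.
Total: 31.

31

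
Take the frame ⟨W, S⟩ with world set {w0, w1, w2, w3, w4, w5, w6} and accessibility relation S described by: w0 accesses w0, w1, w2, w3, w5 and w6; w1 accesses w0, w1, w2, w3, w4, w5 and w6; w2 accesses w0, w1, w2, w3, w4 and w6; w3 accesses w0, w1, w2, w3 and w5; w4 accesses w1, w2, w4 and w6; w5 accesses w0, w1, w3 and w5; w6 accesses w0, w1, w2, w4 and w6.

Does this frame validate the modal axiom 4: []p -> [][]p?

No

The schema 4 characterises exactly the transitive frames.
Transitive: no — w0 S w1 and w1 S w4, but not w0 S w4.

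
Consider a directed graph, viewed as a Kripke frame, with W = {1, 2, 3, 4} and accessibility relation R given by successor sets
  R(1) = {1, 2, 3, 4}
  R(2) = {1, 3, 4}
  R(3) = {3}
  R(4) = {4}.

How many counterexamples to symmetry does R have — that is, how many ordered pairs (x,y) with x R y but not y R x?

4

Enumerating: (1,3), (1,4), (2,3), (2,4).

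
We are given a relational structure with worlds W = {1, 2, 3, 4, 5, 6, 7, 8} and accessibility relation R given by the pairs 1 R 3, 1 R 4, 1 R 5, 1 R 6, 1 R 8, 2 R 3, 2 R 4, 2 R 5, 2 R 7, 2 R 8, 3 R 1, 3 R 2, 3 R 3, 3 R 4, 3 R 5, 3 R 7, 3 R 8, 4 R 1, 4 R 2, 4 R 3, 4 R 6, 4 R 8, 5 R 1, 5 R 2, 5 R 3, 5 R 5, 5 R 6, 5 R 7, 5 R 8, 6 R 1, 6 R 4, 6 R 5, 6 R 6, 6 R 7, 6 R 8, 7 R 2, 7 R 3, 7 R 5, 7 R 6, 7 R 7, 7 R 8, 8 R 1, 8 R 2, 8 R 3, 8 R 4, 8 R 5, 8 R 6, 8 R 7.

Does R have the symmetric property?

Yes

Symmetric: yes — every pair in R has its reverse in R.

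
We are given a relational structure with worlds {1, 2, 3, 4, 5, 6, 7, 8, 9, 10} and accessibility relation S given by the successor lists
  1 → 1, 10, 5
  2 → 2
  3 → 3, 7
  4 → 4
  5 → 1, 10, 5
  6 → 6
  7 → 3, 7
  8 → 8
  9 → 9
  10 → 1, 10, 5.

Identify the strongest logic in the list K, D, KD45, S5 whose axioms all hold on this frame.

S5

Serial (axiom D): yes — every world has a successor (e.g. 1 S 1).
Euclidean (axiom 5): yes — any two successors of a common world are S-related.
Transitive (axiom 4): yes — every two-step S-path is closed by a direct edge.
Reflexive (axiom T): yes — every world is S-related to itself.
So F validates K, D, KD45, S5. The strongest is S5.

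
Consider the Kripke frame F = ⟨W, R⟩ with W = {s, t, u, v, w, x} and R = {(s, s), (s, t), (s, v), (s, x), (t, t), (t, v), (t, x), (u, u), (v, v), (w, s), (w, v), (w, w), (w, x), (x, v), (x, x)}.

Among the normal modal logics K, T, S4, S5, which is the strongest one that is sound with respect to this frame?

Reflexive (axiom T): yes — every world is R-related to itself.
Transitive (axiom 4): no — w R s and s R t, but not w R t.
Euclidean (axiom 5): no — s R v and s R t, but not v R t.
So F validates K, T; S4 would additionally require R to be transitive. The strongest is T.

T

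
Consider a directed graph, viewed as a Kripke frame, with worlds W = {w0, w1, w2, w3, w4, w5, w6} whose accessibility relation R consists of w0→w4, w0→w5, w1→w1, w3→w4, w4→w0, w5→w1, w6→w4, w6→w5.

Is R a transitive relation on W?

No

Transitive: no — w0 R w5 and w5 R w1, but not w0 R w1.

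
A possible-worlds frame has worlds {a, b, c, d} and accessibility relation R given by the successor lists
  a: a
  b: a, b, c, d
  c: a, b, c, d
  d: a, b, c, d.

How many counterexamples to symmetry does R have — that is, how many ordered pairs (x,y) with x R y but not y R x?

3

Enumerating: (b,a), (c,a), (d,a).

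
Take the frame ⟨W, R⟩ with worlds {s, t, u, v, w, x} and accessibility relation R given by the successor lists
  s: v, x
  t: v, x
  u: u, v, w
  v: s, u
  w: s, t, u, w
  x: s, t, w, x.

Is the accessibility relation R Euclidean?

No

Euclidean: no — s R v and s R x, but not v R x.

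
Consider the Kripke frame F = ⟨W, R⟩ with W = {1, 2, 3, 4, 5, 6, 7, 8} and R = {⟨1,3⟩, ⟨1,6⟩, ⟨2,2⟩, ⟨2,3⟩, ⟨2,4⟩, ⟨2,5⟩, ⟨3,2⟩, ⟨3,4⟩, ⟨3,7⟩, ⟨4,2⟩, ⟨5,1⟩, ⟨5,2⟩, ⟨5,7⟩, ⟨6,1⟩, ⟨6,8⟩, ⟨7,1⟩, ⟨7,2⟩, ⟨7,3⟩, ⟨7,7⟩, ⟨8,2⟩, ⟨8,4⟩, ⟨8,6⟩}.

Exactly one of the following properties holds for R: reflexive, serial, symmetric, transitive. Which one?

serial

Reflexive: no — 1 is not related to itself.
Serial: yes — every world has a successor (e.g. 1 R 3).
Symmetric: no — 1 R 3 but not 3 R 1.
Transitive: no — 1 R 3 and 3 R 2, but not 1 R 2.
Only serial holds.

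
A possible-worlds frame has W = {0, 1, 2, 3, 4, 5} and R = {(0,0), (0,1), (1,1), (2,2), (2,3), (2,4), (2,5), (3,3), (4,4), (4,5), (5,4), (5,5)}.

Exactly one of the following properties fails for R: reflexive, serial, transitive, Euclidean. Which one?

Reflexive: yes — every world is R-related to itself.
Serial: yes — every world has a successor (e.g. 0 R 0).
Transitive: yes — every two-step R-path is closed by a direct edge.
Euclidean: no — 2 R 3 and 2 R 4, but not 3 R 4.
Only Euclidean fails.

Euclidean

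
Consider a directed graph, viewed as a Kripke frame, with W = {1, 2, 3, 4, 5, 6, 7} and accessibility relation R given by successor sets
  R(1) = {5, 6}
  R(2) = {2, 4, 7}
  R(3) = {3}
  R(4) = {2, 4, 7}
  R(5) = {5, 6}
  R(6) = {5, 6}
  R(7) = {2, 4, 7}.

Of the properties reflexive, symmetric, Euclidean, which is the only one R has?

Euclidean

Reflexive: no — 1 is not related to itself.
Symmetric: no — 1 R 5 but not 5 R 1.
Euclidean: yes — any two successors of a common world are R-related.
Only Euclidean holds.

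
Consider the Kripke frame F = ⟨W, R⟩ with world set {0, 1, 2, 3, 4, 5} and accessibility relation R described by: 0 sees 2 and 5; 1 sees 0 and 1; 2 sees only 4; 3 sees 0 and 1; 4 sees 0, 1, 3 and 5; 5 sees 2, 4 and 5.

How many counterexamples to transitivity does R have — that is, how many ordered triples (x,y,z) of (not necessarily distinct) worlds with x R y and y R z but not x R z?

Enumerating: (0,2,4), (0,5,4), (1,0,2), (1,0,5), (2,4,0), (2,4,1), (2,4,3), (2,4,5), (3,0,2), (3,0,5), (4,0,2), (4,5,2), (4,5,4), (5,4,0), (5,4,1), (5,4,3).

16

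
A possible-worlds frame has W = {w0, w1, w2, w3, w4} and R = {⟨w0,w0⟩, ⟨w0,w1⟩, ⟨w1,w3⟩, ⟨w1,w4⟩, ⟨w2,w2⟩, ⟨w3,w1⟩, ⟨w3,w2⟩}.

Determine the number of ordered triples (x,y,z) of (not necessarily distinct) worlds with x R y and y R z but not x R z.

6

Enumerating: (w0,w1,w3), (w0,w1,w4), (w1,w3,w1), (w1,w3,w2), (w3,w1,w3), (w3,w1,w4).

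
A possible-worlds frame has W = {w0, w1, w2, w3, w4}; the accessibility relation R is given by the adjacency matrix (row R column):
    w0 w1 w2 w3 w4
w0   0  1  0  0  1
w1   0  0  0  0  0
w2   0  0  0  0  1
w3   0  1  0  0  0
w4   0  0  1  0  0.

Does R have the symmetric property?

Symmetric: no — w0 R w1 but not w1 R w0.

No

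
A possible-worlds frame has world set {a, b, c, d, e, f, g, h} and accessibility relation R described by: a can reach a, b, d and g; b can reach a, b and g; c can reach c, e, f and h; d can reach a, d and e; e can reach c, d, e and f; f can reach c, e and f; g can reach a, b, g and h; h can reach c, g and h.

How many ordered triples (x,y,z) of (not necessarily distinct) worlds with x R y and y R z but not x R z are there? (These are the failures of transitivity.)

Enumerating: (a,d,e), (a,g,h), (b,a,d), (b,g,h), (c,e,d), (c,h,g), (d,a,b), (d,a,g), (d,e,c), (d,e,f), (e,c,h), (e,d,a), … and 8 more.
Total: 20.

20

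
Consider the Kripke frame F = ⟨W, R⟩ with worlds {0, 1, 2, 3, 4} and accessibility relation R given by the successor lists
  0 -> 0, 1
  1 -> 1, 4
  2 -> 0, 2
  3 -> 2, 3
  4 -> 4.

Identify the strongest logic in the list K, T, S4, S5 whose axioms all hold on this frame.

T

Reflexive (axiom T): yes — every world is R-related to itself.
Transitive (axiom 4): no — 0 R 1 and 1 R 4, but not 0 R 4.
Euclidean (axiom 5): no — 0 R 1 and 0 R 0, but not 1 R 0.
So F validates K, T; S4 would additionally require R to be transitive. The strongest is T.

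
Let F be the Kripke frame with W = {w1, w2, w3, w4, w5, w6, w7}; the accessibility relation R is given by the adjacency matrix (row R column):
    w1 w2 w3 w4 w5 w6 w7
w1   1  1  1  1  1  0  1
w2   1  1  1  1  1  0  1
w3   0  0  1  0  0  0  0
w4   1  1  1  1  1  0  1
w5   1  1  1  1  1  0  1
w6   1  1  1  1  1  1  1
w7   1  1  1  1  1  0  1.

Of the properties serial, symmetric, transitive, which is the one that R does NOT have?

symmetric

Serial: yes — every world has a successor (e.g. w1 R w1).
Symmetric: no — w1 R w3 but not w3 R w1.
Transitive: yes — every two-step R-path is closed by a direct edge.
Only symmetric fails.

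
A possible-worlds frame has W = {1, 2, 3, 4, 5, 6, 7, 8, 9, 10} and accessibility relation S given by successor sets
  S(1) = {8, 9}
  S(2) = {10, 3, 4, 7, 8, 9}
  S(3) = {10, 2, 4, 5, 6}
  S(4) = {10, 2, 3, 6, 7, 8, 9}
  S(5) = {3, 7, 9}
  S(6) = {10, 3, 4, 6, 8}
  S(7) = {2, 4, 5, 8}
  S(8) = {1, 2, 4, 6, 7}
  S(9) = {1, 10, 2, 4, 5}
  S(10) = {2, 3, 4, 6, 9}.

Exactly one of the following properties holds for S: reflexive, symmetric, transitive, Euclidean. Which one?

Reflexive: no — 1 is not related to itself.
Symmetric: yes — every pair in S has its reverse in S.
Transitive: no — 1 S 8 and 8 S 2, but not 1 S 2.
Euclidean: no — 1 S 8 and 1 S 9, but not 8 S 9.
Only symmetric holds.

symmetric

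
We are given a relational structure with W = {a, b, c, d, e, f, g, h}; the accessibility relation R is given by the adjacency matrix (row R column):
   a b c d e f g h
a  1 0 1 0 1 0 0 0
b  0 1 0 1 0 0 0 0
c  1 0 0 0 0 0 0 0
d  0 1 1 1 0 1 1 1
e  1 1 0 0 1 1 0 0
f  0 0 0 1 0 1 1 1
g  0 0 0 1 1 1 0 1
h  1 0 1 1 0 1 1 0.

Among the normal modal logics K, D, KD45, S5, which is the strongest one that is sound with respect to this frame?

Serial (axiom D): yes — every world has a successor (e.g. a R a).
Euclidean (axiom 5): no — a R c and a R e, but not c R e.
Transitive (axiom 4): no — a R e and e R b, but not a R b.
Reflexive (axiom T): no — c is not related to itself.
So F validates K, D; KD45 would additionally require R to be Euclidean and transitive. The strongest is D.

D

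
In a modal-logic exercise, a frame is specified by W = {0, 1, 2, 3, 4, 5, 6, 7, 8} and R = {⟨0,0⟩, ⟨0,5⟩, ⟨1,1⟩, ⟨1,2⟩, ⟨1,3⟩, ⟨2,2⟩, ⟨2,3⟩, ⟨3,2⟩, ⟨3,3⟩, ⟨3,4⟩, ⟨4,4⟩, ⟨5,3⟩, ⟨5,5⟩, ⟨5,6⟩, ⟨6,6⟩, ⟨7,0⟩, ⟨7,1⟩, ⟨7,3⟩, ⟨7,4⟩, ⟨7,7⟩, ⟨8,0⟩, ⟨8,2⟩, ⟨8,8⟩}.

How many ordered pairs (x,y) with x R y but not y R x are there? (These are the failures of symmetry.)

12

Enumerating: (0,5), (1,2), (1,3), (3,4), (5,3), (5,6), (7,0), (7,1), (7,3), (7,4), (8,0), (8,2).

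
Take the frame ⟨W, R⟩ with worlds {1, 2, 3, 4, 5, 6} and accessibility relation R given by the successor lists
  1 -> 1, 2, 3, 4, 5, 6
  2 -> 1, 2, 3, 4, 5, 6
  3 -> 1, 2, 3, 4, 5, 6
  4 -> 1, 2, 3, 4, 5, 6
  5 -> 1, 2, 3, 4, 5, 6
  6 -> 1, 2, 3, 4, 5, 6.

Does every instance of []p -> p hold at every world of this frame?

The schema T characterises exactly the reflexive frames.
Reflexive: yes — every world is R-related to itself.

Yes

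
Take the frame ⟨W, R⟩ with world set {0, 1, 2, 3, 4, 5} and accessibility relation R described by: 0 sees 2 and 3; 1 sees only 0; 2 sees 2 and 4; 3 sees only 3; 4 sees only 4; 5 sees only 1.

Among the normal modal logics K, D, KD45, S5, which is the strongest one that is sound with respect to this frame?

D

Serial (axiom D): yes — every world has a successor (e.g. 0 R 2).
Euclidean (axiom 5): no — 0 R 2 and 0 R 3, but not 2 R 3.
Transitive (axiom 4): no — 0 R 2 and 2 R 4, but not 0 R 4.
Reflexive (axiom T): no — 0 is not related to itself.
So F validates K, D; KD45 would additionally require R to be Euclidean and transitive. The strongest is D.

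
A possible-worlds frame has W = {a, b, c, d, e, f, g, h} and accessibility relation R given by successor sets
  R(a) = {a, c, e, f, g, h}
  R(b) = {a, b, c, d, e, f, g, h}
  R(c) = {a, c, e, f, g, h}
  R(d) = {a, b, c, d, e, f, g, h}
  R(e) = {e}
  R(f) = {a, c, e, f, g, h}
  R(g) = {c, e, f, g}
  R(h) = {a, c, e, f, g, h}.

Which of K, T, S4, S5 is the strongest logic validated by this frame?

Reflexive (axiom T): yes — every world is R-related to itself.
Transitive (axiom 4): no — g R c and c R a, but not g R a.
Euclidean (axiom 5): no — a R e and a R c, but not e R c.
So F validates K, T; S4 would additionally require R to be transitive. The strongest is T.

T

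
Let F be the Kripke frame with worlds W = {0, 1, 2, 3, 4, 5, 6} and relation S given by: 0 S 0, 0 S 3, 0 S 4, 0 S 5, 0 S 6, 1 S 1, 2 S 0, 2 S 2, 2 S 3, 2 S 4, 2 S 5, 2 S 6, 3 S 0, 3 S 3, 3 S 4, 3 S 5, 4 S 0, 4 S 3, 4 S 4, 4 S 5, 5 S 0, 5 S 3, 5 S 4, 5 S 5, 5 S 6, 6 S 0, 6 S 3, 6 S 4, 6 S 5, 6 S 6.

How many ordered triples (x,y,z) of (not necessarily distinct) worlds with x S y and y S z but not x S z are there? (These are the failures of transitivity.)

4

Enumerating: (3,0,6), (3,5,6), (4,0,6), (4,5,6).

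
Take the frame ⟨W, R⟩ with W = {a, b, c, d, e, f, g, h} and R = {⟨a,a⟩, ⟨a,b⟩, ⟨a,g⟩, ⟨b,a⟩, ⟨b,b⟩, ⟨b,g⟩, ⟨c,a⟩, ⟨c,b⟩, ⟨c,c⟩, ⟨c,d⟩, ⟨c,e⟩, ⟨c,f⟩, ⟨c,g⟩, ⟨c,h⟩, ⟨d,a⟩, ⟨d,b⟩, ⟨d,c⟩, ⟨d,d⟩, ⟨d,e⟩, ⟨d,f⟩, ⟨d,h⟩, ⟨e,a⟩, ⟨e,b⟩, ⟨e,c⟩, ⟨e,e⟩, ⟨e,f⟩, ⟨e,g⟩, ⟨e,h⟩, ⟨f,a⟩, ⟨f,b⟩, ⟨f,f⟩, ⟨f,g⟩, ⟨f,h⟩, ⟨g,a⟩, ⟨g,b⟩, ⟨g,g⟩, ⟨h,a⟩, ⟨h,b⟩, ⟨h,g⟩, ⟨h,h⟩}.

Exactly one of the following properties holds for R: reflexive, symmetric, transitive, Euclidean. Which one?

Reflexive: yes — every world is R-related to itself.
Symmetric: no — c R a but not a R c.
Transitive: no — d R a and a R g, but not d R g.
Euclidean: no — c R a and c R d, but not a R d.
Only reflexive holds.

reflexive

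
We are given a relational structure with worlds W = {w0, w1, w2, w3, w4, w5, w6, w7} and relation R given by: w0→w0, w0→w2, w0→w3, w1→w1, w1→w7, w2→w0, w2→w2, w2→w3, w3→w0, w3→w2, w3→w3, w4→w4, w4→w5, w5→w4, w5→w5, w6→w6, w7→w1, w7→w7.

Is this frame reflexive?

Yes

Reflexive: yes — every world is R-related to itself.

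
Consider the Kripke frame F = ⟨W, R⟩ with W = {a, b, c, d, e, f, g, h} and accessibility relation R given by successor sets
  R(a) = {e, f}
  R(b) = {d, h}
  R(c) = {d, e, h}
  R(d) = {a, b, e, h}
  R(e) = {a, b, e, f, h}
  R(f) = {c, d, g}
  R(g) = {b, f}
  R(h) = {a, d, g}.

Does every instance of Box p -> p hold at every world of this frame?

No

By correspondence theory, T is valid on a frame iff R is reflexive.
Reflexive: no — a is not related to itself.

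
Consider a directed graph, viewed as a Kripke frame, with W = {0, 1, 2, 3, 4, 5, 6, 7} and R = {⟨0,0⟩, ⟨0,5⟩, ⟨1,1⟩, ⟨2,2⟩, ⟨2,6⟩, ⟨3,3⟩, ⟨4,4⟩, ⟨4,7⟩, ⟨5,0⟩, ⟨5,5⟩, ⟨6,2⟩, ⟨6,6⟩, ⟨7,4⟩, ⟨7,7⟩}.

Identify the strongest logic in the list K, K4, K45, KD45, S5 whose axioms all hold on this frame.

S5

Transitive (axiom 4): yes — every two-step R-path is closed by a direct edge.
Euclidean (axiom 5): yes — any two successors of a common world are R-related.
Serial (axiom D): yes — every world has a successor (e.g. 0 R 0).
Reflexive (axiom T): yes — every world is R-related to itself.
So F validates K, K4, K45, KD45, S5. The strongest is S5.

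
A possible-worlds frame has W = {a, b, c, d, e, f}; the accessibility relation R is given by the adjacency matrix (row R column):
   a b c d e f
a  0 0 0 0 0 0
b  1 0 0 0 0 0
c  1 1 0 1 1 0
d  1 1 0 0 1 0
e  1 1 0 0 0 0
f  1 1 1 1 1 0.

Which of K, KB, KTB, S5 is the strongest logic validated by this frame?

K

Symmetric (axiom B): no — b R a but not a R b.
Reflexive (axiom T): no — a is not related to itself.
Euclidean (axiom 5): no — c R a and c R b, but not a R b.
So F validates K; KB would additionally require R to be symmetric. The strongest is K.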